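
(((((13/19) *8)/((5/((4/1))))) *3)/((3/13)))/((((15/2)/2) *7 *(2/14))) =15.18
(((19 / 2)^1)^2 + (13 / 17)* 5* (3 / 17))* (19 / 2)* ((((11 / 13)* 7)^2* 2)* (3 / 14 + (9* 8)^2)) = 9443751341871 / 30056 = 314205195.03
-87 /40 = -2.18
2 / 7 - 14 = -96 / 7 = -13.71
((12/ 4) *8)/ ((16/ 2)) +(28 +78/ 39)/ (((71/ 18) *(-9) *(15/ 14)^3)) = 36949/ 15975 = 2.31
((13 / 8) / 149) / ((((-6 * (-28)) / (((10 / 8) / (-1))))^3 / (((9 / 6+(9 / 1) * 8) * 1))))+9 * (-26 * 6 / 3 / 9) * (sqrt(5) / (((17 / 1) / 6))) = -312 * sqrt(5) / 17 - 1625 / 4921491456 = -41.04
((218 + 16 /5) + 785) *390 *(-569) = -223285842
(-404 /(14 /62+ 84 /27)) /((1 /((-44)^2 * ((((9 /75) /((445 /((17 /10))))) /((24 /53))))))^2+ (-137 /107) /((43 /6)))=-6163936048816033356 /4158028045061513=-1482.42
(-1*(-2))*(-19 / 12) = -19 / 6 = -3.17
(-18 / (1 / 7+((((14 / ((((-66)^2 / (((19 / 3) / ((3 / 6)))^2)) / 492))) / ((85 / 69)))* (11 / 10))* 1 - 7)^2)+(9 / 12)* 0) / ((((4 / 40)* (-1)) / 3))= 1672938815625 / 149324551614988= 0.01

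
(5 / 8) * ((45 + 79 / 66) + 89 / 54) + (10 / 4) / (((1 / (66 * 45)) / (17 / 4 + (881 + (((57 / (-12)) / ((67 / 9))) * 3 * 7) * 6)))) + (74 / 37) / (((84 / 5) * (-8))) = 13318805268035 / 2228688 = 5976074.38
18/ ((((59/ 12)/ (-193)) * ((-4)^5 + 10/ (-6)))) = 125064/ 181543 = 0.69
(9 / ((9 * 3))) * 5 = 5 / 3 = 1.67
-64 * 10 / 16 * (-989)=39560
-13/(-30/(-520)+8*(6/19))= -12844/2553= -5.03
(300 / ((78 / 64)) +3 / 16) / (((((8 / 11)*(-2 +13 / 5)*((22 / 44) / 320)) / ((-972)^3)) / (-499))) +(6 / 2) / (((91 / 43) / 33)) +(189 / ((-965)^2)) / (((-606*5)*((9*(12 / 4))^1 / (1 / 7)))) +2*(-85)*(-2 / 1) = 42511528473472676055817164659 / 256766669250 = 165564824272738725.24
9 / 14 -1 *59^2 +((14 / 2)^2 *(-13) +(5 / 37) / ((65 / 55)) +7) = -27678375 / 6734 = -4110.24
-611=-611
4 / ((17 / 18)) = 72 / 17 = 4.24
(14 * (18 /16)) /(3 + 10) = 63 /52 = 1.21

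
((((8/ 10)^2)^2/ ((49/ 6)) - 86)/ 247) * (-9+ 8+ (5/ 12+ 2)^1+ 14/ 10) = -17109391/ 17456250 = -0.98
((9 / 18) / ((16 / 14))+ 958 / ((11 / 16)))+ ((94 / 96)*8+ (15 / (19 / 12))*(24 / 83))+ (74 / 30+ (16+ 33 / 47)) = 92856099791 / 65224720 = 1423.63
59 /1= 59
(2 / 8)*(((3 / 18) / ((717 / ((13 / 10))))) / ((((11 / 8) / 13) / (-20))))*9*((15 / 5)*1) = -0.39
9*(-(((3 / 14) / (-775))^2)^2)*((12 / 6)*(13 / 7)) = -9477 / 48505054521875000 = -0.00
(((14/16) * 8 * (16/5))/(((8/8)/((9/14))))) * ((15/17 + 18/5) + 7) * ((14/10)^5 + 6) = 2498661504/1328125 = 1881.35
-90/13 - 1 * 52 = -58.92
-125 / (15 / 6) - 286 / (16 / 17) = -2831 / 8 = -353.88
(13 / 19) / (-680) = -13 / 12920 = -0.00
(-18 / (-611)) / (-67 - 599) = -1 / 22607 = -0.00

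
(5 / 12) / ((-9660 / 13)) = -13 / 23184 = -0.00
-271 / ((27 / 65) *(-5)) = 3523 / 27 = 130.48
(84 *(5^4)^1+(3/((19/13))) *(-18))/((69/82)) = 27245812/437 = 62347.40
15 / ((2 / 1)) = 15 / 2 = 7.50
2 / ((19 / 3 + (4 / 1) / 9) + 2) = 18 / 79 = 0.23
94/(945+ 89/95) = 95/956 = 0.10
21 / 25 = 0.84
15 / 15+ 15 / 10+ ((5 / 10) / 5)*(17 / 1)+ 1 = 26 / 5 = 5.20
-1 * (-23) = 23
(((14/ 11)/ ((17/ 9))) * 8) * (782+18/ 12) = 789768/ 187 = 4223.36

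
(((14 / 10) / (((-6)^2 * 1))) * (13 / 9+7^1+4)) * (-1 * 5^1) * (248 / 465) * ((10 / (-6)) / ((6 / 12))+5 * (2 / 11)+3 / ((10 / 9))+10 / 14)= -256144 / 200475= -1.28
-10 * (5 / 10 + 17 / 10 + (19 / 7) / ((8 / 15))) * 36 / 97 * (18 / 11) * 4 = -1322568 / 7469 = -177.07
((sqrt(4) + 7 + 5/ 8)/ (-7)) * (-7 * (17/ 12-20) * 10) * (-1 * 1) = 85855/ 48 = 1788.65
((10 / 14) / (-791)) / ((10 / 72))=-36 / 5537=-0.01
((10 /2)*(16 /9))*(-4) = -320 /9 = -35.56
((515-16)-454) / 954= 5 / 106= 0.05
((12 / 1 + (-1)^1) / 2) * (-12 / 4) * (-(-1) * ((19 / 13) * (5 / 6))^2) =-99275 / 4056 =-24.48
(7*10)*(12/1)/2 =420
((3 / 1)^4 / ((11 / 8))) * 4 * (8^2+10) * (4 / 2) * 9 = 313867.64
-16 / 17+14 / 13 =30 / 221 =0.14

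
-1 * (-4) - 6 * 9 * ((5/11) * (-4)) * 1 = 1124/11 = 102.18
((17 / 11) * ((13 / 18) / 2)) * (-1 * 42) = -1547 / 66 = -23.44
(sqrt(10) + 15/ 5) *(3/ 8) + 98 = 3 *sqrt(10)/ 8 + 793/ 8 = 100.31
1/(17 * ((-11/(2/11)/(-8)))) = 16/2057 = 0.01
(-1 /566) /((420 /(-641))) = 641 /237720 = 0.00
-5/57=-0.09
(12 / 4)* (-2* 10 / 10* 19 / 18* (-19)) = 120.33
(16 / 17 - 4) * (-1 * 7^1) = 364 / 17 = 21.41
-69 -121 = -190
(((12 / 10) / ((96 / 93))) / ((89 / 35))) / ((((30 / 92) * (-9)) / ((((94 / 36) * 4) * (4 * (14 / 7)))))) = -469154 / 36045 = -13.02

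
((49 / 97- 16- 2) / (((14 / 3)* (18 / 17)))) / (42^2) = -28849 / 14373072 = -0.00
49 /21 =7 /3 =2.33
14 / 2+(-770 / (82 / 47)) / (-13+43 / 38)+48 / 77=5800017 / 129437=44.81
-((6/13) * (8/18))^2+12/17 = 17164/25857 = 0.66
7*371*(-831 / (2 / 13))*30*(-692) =291214958580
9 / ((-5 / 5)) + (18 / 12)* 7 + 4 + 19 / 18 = 59 / 9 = 6.56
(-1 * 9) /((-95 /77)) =693 /95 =7.29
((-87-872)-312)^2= 1615441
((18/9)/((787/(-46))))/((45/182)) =-16744/35415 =-0.47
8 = 8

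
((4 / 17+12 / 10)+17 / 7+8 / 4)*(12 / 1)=41868 / 595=70.37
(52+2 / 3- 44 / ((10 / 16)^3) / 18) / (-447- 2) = -47986 / 505125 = -0.09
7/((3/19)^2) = 2527/9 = 280.78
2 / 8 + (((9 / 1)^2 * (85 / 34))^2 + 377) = 82767 / 2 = 41383.50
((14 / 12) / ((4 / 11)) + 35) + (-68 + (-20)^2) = 370.21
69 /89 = 0.78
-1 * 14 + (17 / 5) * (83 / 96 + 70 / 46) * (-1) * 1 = -244133 / 11040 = -22.11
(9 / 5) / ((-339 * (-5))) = 3 / 2825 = 0.00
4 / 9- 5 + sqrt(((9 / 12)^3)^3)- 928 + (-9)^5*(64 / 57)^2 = -244894577 / 3249 + 81*sqrt(3) / 512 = -75375.10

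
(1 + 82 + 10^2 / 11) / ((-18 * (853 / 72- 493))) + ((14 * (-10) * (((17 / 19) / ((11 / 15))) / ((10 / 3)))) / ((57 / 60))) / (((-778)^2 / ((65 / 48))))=1750687704121 / 166534635386504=0.01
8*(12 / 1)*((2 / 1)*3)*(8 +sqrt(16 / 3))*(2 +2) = 3072*sqrt(3) +18432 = 23752.86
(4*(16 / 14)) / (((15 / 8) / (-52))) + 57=-7327 / 105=-69.78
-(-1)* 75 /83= 75 /83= 0.90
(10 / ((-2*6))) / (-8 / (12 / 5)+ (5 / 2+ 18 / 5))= -25 / 83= -0.30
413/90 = 4.59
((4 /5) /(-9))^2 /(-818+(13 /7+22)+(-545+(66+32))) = -7 /1099575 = -0.00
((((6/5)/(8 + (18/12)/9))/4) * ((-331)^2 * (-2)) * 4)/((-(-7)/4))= -18398.58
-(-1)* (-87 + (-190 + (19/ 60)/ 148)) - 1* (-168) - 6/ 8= -974561/ 8880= -109.75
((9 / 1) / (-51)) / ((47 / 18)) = -54 / 799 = -0.07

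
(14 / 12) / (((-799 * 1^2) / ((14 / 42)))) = -7 / 14382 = -0.00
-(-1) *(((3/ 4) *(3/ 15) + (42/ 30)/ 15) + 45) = 13573/ 300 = 45.24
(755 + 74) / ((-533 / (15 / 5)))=-2487 / 533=-4.67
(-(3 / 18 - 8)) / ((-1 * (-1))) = 47 / 6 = 7.83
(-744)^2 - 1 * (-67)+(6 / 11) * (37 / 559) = 3404105069 / 6149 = 553603.04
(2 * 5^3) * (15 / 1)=3750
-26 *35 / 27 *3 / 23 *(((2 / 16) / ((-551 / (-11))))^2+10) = -88408666255 / 2011053024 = -43.96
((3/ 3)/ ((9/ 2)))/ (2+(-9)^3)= -2/ 6543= -0.00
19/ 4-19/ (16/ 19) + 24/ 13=-15.97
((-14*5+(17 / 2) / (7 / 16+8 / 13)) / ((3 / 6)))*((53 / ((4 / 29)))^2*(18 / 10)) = -48057672567 / 1460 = -32916214.09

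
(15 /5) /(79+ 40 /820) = 123 /3241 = 0.04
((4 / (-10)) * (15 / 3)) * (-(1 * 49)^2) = 4802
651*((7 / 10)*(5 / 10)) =4557 / 20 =227.85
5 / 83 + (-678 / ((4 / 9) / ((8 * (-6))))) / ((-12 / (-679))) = 4143258.06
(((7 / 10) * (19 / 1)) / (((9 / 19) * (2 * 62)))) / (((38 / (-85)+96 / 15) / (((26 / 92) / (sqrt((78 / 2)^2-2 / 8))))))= 79781 * sqrt(6083) / 22573157904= 0.00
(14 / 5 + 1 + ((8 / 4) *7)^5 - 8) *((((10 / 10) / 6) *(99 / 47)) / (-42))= -4225727 / 940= -4495.45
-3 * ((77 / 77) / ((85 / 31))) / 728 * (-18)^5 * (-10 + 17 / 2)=-32949342 / 7735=-4259.77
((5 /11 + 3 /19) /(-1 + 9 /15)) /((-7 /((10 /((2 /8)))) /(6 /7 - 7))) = -550400 /10241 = -53.74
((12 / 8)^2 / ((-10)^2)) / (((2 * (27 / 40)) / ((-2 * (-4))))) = 2 / 15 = 0.13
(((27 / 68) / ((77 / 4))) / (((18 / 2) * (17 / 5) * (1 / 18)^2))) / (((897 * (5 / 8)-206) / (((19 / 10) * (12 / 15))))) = 295488 / 315658805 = 0.00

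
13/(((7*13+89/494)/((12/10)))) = 38532/225215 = 0.17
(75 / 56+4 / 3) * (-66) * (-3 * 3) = 44451 / 28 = 1587.54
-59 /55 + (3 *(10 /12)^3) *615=1407959 /1320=1066.64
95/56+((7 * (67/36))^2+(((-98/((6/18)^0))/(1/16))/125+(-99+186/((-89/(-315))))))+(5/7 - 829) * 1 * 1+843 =73969100881/100926000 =732.90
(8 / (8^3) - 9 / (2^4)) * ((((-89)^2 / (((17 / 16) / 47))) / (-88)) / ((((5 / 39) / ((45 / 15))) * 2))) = 304903053 / 11968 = 25476.53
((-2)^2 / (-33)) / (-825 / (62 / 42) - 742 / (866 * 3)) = 13423 / 61920859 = 0.00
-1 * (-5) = 5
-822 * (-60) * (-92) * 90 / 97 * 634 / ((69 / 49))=-183861014400 / 97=-1895474375.26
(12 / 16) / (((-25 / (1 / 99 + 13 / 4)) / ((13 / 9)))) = -16783 / 118800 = -0.14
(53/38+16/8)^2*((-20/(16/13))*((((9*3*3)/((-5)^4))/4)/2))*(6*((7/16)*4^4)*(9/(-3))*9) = 9935525691/180500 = 55044.46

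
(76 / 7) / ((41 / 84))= 22.24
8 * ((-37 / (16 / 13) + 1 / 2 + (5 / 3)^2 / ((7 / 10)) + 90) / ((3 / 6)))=64921 / 63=1030.49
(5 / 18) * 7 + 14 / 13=707 / 234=3.02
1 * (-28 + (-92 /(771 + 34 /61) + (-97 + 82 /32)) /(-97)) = -1974051633 /73044880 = -27.03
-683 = -683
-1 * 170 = -170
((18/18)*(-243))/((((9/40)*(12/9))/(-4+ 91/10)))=-4131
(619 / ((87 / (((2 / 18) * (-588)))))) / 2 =-60662 / 261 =-232.42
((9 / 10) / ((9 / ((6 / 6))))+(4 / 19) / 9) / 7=211 / 11970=0.02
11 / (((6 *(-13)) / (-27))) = 99 / 26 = 3.81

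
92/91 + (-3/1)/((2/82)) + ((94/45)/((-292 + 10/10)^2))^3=-614267556373577214490481/5035433531213001837375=-121.99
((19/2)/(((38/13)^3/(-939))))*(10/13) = -793455/2888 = -274.74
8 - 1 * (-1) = 9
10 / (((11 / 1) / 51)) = 510 / 11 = 46.36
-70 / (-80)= 7 / 8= 0.88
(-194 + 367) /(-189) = -173 /189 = -0.92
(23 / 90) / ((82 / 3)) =23 / 2460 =0.01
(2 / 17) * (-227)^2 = 6062.24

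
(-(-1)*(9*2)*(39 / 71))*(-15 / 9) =-1170 / 71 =-16.48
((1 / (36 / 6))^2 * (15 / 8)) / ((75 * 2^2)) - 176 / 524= -253309 / 754560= -0.34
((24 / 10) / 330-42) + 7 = -9623 / 275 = -34.99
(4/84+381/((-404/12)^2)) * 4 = 328840/214221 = 1.54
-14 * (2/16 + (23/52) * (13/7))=-53/4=-13.25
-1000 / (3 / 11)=-11000 / 3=-3666.67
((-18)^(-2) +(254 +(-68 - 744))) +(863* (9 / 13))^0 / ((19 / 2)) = -3434381 / 6156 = -557.89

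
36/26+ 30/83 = 1884/1079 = 1.75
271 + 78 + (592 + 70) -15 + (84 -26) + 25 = 1079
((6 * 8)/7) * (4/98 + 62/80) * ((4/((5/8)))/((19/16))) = 30.15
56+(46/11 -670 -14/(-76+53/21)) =-609.63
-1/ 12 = -0.08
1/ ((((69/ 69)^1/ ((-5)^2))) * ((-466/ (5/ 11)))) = -0.02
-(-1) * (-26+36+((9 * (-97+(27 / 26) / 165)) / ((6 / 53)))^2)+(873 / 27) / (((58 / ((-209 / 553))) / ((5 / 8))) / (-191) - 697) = 59459525.56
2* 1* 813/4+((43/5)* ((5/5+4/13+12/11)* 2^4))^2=111792522437/1022450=109337.89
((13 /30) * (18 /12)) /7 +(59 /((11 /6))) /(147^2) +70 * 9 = 998485307 /1584660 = 630.09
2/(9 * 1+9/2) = 0.15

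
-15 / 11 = -1.36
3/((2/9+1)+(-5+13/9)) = -9/7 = -1.29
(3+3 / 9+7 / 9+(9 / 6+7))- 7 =101 / 18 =5.61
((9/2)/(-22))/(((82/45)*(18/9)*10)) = -81/14432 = -0.01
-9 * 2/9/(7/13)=-26/7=-3.71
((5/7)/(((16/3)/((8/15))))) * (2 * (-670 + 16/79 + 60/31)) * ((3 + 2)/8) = -4088985/68572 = -59.63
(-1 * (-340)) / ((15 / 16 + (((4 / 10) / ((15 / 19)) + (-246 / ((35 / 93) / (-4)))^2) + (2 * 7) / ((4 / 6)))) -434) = 19992000 / 401949215429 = 0.00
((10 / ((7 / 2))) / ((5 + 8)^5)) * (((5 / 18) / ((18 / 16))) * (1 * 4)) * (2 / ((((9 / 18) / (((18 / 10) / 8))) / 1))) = 160 / 23391459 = 0.00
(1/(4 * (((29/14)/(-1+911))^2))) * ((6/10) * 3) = 86847.11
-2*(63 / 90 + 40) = -407 / 5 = -81.40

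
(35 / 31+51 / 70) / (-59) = -4031 / 128030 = -0.03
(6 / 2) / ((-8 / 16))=-6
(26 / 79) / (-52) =-0.01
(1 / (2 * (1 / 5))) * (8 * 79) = 1580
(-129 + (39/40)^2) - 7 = -216079/1600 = -135.05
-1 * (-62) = 62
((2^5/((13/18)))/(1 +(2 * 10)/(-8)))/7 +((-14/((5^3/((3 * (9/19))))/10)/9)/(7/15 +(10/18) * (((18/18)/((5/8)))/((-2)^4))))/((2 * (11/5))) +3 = -1159149/893893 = -1.30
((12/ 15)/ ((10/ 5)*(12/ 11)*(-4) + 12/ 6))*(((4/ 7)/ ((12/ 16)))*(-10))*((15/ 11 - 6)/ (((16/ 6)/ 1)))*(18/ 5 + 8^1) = -23664/ 1295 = -18.27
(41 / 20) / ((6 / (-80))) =-82 / 3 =-27.33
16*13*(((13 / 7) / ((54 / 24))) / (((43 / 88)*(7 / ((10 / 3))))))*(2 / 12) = 27.88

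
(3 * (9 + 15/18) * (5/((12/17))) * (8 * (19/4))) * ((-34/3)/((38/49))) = -4177495/36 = -116041.53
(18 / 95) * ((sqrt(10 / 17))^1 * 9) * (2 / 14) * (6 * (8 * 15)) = 23328 * sqrt(170) / 2261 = 134.52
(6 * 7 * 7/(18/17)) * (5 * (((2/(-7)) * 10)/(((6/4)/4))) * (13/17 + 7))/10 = -24640/3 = -8213.33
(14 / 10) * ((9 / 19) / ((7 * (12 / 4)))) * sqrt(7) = 3 * sqrt(7) / 95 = 0.08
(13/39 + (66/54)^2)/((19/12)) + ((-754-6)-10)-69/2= -824233/1026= -803.35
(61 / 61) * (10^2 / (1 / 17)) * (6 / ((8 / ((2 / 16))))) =1275 / 8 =159.38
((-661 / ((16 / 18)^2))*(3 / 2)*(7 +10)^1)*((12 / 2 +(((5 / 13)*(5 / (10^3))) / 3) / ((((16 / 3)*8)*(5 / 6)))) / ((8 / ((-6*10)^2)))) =-24536072215557 / 425984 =-57598576.98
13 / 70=0.19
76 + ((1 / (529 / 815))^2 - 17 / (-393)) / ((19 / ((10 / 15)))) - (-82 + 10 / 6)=980541213787 / 6268718241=156.42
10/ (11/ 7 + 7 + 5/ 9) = 126/ 115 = 1.10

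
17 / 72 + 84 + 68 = 10961 / 72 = 152.24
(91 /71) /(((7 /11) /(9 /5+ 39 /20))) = 2145 /284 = 7.55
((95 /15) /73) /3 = 19 /657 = 0.03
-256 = -256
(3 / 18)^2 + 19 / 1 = 685 / 36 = 19.03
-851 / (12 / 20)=-4255 / 3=-1418.33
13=13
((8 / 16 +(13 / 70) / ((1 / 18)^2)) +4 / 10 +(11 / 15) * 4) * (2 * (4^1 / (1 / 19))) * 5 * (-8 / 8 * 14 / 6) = -1021516 / 9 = -113501.78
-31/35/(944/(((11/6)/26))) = -341/5154240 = -0.00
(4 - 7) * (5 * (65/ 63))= -15.48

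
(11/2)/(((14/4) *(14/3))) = 33/98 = 0.34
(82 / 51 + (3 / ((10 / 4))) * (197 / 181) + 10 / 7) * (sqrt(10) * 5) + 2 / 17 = 2 / 17 + 1402994 * sqrt(10) / 64617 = 68.78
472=472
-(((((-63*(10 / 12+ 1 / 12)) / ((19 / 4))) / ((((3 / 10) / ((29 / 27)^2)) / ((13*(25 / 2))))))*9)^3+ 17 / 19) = 1165253078179266896749708 / 3645153819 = 319671853655530.72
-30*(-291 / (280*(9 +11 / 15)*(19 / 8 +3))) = 13095 / 21973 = 0.60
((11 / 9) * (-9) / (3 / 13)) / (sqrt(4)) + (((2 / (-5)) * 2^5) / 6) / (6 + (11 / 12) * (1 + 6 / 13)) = -828659 / 34350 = -24.12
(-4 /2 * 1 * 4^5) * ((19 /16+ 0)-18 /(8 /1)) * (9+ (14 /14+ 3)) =28288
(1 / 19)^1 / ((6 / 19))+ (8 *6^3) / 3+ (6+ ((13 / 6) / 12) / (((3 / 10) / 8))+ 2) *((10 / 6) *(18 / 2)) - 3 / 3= 13813 / 18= 767.39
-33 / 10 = -3.30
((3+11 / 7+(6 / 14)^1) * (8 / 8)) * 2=10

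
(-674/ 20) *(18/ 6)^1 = -1011/ 10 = -101.10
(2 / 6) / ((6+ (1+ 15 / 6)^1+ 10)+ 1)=2 / 123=0.02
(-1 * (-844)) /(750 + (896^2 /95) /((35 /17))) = 200450 /1152973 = 0.17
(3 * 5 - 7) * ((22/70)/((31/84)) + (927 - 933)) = -6384/155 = -41.19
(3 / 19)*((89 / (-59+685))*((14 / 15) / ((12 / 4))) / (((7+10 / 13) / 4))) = 0.00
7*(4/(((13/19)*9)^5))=69330772/21924480357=0.00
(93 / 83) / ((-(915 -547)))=-93 / 30544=-0.00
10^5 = 100000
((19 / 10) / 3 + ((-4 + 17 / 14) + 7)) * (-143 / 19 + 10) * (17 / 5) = 40.77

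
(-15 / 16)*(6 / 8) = -45 / 64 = -0.70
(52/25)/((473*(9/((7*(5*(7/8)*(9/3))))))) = 637/14190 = 0.04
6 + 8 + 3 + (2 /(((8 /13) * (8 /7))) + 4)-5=603 /32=18.84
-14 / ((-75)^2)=-0.00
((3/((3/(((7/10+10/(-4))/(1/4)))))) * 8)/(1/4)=-1152/5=-230.40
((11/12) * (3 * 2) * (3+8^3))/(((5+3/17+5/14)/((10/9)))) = 568.75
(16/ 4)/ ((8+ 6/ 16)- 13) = -32/ 37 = -0.86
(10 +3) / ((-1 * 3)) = -13 / 3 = -4.33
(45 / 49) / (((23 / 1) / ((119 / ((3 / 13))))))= 3315 / 161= 20.59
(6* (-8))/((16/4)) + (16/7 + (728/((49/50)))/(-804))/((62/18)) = -168720/14539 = -11.60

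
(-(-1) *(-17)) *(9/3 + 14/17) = -65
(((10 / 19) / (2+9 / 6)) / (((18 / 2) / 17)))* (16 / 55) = 1088 / 13167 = 0.08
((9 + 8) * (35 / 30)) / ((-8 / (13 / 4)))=-1547 / 192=-8.06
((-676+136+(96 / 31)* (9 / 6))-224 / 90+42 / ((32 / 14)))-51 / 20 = -5825729 / 11160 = -522.02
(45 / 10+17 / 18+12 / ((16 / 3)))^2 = 59.20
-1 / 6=-0.17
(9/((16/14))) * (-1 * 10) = -315/4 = -78.75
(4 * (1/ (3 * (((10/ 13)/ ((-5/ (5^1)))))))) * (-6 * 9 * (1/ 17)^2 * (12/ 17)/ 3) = 1872/ 24565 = 0.08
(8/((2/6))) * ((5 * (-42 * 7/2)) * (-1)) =17640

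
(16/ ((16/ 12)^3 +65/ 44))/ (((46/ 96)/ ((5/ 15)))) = 2.89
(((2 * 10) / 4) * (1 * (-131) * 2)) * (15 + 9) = -31440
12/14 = 6/7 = 0.86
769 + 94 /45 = 34699 /45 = 771.09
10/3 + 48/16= 19/3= 6.33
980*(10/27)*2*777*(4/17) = 20305600/153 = 132716.34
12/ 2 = 6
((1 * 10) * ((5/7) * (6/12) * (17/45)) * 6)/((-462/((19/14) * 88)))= -6460/3087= -2.09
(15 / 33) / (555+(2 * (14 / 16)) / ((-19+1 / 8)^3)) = 17214755 / 21019205999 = 0.00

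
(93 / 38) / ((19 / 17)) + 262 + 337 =434059 / 722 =601.19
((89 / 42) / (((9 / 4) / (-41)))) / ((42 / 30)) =-36490 / 1323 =-27.58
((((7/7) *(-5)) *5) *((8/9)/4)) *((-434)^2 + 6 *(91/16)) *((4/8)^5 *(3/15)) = -7535605/1152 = -6541.32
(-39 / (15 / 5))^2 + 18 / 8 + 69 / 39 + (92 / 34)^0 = 9049 / 52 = 174.02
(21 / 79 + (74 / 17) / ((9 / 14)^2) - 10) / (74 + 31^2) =0.00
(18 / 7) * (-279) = -717.43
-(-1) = 1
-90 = -90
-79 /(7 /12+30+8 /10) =-4740 /1883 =-2.52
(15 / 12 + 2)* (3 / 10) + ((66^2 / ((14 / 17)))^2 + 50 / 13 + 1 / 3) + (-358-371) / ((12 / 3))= 2138628957379 / 76440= 27977877.52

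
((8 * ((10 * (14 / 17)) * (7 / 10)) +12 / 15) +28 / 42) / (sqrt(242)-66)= -12134 / 15895-6067 * sqrt(2) / 47685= -0.94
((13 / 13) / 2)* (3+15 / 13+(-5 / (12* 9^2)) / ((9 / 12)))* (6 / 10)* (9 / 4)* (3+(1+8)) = 39301 / 1170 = 33.59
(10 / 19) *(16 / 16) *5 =50 / 19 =2.63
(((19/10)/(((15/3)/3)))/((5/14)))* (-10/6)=-133/25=-5.32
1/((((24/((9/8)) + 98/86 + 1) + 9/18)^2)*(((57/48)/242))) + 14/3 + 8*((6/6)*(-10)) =-163490434726/2180490825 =-74.98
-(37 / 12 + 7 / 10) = -227 / 60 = -3.78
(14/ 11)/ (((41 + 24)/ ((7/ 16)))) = 49/ 5720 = 0.01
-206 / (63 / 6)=-412 / 21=-19.62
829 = 829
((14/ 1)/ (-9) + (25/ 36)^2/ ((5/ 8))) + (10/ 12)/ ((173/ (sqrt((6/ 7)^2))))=-152987/ 196182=-0.78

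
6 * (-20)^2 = 2400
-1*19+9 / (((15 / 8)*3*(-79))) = -7513 / 395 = -19.02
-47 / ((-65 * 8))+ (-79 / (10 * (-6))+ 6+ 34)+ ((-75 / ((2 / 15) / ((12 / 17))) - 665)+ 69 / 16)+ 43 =-10325183 / 10608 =-973.34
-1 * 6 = -6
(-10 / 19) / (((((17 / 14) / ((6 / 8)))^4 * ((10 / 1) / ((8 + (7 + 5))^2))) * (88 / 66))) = -14586075 / 6347596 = -2.30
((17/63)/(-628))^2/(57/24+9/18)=289/4500266526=0.00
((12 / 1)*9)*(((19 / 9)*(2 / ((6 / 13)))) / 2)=494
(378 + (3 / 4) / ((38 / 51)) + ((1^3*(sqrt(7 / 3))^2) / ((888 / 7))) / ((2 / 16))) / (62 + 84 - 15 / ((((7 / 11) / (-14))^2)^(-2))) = 561958036090 / 216392011047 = 2.60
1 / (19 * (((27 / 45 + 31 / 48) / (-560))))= -134400 / 5681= -23.66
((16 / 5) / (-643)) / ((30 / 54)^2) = -1296 / 80375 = -0.02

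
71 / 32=2.22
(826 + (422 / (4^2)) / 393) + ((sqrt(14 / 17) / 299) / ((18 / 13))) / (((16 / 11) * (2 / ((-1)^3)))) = 2597155 / 3144-11 * sqrt(238) / 225216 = 826.07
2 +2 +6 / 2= 7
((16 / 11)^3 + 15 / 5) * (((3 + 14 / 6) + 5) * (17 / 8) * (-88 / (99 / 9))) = -4262903 / 3993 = -1067.59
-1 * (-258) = 258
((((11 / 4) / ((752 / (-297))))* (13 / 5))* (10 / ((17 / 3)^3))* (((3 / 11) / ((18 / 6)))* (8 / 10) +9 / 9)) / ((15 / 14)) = -0.16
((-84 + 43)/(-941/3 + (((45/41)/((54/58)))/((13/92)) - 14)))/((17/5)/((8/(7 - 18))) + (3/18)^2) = -23601240/854232127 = -0.03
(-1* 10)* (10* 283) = -28300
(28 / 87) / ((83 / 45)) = 420 / 2407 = 0.17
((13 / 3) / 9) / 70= 13 / 1890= 0.01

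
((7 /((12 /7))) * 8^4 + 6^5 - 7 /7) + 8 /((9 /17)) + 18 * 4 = 221287 /9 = 24587.44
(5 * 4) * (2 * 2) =80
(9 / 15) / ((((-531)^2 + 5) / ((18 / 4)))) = 27 / 2819660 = 0.00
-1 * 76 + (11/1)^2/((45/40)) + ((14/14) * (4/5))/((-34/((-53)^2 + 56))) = -5486/153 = -35.86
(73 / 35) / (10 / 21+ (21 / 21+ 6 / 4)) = 0.70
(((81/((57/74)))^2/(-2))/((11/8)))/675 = -591408/99275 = -5.96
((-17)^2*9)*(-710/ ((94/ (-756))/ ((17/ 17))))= 698056380/ 47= 14852263.40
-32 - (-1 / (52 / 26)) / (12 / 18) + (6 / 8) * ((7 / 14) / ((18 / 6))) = -249 / 8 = -31.12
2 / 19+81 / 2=1543 / 38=40.61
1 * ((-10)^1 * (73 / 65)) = -146 / 13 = -11.23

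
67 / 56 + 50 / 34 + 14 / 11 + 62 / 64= 4.91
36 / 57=12 / 19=0.63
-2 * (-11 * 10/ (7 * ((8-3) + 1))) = 110/ 21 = 5.24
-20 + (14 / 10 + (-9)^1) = -138 / 5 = -27.60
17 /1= 17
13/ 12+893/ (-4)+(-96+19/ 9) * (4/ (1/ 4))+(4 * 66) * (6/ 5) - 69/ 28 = -1776667/ 1260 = -1410.05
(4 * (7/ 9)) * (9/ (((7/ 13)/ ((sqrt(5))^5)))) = 1300 * sqrt(5) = 2906.89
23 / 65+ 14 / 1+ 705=46758 / 65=719.35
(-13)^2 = 169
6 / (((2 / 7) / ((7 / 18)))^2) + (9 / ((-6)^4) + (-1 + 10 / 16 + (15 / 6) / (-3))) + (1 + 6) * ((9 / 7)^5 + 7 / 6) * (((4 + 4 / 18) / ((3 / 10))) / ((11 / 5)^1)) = 7512888539 / 34228656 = 219.49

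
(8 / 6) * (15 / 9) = 20 / 9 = 2.22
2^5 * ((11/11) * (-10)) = -320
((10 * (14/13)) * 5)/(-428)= -175/1391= -0.13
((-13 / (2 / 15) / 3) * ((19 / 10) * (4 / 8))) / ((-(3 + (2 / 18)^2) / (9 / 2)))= 180063 / 3904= 46.12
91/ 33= 2.76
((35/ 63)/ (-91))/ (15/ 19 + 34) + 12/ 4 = 1623982/ 541359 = 3.00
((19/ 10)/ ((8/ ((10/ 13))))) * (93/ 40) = 1767/ 4160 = 0.42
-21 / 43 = -0.49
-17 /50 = -0.34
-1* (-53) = 53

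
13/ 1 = 13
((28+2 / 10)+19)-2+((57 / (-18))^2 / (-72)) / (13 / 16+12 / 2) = 3988903 / 88290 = 45.18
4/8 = 0.50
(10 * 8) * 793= 63440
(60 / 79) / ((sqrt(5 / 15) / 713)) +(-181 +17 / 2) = -345 / 2 +42780 * sqrt(3) / 79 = 765.44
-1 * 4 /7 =-4 /7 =-0.57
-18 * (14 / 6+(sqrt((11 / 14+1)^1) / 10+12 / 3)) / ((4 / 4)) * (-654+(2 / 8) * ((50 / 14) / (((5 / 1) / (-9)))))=76316.18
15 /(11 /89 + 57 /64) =85440 /5777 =14.79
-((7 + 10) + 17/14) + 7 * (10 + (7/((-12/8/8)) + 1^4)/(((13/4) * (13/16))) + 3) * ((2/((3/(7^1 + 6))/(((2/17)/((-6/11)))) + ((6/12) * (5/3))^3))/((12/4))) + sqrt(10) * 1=-30377055/2761486 + sqrt(10)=-7.84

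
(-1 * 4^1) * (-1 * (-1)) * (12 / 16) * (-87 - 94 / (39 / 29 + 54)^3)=359705543441 / 1378173375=261.00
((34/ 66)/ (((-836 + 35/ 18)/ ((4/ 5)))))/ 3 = -136/ 825715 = -0.00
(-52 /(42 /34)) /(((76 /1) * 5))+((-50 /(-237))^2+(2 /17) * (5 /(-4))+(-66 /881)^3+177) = 153523007275747893463 /868410327452826690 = 176.79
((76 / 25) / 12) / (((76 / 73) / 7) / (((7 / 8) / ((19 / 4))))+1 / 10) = 135926 / 486855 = 0.28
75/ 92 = 0.82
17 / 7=2.43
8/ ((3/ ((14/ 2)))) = 56/ 3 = 18.67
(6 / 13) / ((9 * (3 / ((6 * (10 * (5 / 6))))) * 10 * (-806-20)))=-5 / 48321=-0.00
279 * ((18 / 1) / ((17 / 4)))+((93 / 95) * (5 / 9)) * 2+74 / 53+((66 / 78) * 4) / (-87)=22925904596 / 19361589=1184.09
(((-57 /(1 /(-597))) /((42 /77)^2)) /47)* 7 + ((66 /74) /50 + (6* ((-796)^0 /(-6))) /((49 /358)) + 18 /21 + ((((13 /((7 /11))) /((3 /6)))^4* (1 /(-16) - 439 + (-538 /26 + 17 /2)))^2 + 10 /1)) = 1585154255367302990622775708177 /1002498893900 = 1581202996843828229.01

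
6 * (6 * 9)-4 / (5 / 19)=1544 / 5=308.80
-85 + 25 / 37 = -84.32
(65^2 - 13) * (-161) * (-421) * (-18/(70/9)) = -3303568476/5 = -660713695.20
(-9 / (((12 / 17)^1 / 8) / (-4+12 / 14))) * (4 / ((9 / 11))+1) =39644 / 21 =1887.81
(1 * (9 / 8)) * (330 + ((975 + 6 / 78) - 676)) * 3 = 110403 / 52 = 2123.13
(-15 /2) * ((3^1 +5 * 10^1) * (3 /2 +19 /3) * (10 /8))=-62275 /16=-3892.19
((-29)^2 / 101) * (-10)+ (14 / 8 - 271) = -142417 / 404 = -352.52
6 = 6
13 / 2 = 6.50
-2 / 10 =-1 / 5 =-0.20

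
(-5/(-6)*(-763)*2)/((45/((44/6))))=-16786/81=-207.23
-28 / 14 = -2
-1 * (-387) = 387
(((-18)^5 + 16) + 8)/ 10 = -188954.40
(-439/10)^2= 192721/100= 1927.21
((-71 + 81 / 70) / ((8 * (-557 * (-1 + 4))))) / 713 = 4889 / 667196880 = 0.00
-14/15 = -0.93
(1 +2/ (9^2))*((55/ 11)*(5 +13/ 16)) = 12865/ 432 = 29.78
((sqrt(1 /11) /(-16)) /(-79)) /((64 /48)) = 3*sqrt(11) /55616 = 0.00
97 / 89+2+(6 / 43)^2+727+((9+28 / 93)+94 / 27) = 102324117401 / 137737557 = 742.89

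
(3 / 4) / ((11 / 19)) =57 / 44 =1.30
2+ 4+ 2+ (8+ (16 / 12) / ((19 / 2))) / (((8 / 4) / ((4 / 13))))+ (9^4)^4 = 1373087959939221037 / 741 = 1853020188851850.25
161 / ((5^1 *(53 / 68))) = 10948 / 265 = 41.31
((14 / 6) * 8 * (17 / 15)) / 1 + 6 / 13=12646 / 585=21.62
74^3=405224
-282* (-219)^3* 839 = 2485097392482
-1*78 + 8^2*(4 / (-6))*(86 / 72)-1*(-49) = -2159 / 27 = -79.96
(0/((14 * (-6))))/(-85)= 0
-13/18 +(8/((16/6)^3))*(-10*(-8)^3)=38867/18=2159.28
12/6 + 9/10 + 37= 399/10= 39.90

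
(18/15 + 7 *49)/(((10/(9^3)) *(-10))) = -1254609/500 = -2509.22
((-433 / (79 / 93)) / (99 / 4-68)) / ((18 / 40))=1073840 / 41001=26.19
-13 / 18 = -0.72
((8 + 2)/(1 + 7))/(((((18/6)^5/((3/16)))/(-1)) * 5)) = -1/5184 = -0.00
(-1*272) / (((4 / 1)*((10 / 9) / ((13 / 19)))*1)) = -3978 / 95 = -41.87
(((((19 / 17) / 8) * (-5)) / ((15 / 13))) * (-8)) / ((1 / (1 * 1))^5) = 247 / 51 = 4.84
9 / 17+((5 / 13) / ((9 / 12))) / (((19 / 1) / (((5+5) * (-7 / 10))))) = 4289 / 12597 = 0.34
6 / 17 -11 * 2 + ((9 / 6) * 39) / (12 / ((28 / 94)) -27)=-18175 / 1054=-17.24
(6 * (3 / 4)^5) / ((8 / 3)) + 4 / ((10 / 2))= 27319 / 20480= 1.33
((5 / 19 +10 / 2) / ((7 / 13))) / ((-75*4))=-13 / 399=-0.03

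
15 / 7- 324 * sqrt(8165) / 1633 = 15 / 7- 324 * sqrt(8165) / 1633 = -15.79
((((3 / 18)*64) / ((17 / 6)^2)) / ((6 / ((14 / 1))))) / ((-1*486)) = -448 / 70227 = -0.01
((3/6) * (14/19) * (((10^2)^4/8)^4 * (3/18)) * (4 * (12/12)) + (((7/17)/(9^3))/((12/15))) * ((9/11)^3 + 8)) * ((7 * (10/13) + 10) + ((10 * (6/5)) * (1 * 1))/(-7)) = 81973262483130904183535760000.00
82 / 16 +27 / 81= 131 / 24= 5.46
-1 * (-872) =872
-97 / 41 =-2.37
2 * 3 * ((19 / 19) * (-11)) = -66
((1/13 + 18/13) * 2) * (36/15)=456/65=7.02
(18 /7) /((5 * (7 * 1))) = 18 /245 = 0.07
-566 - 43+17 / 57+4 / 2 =-34582 / 57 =-606.70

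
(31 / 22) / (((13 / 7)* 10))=217 / 2860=0.08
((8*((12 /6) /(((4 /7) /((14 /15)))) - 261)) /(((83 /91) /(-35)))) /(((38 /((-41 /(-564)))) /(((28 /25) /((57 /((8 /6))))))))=11308452064 /2851728525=3.97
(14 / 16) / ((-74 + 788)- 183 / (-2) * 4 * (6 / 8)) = 7 / 7908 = 0.00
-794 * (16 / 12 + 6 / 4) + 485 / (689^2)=-3203890574 / 1424163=-2249.67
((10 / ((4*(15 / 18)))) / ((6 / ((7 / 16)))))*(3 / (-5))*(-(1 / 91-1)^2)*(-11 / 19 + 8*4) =725355 / 179816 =4.03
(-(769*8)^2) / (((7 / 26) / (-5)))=4920123520 / 7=702874788.57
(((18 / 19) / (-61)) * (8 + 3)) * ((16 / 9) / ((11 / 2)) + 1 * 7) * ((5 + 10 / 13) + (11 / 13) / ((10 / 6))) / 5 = -23664 / 15067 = -1.57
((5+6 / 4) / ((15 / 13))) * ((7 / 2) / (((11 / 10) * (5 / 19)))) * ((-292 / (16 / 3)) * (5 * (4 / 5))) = -1640821 / 110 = -14916.55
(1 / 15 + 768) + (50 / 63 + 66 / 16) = 1947923 / 2520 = 772.99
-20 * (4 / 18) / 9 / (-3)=40 / 243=0.16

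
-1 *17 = -17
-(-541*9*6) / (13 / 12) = 350568 / 13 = 26966.77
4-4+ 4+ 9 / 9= 5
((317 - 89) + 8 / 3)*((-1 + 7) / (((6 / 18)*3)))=1384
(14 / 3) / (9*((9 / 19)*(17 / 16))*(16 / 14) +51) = 3724 / 44829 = 0.08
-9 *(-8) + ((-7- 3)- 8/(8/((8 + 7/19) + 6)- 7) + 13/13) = 113001/1759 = 64.24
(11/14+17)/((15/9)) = 10.67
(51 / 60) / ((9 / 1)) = 17 / 180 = 0.09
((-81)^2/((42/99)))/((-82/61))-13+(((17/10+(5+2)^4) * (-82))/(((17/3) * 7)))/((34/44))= -29768901733/1658860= -17945.40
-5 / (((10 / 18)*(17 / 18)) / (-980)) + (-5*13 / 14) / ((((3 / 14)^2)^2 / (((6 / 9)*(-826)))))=5047640920 / 4131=1221893.23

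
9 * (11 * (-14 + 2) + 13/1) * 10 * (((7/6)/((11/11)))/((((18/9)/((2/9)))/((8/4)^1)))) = -8330/3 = -2776.67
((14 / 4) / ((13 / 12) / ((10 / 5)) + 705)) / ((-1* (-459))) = 4 / 370107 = 0.00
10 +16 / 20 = 54 / 5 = 10.80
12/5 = 2.40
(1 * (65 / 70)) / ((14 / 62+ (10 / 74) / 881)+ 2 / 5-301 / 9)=-591146595 / 20892884306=-0.03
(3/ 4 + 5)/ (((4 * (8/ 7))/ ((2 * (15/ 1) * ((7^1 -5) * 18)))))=21735/ 16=1358.44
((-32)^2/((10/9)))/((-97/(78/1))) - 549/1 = -625689/485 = -1290.08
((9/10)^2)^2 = 6561/10000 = 0.66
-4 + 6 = 2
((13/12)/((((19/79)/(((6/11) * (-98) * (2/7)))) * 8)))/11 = -0.78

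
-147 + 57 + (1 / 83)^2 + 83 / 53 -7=-34844509 / 365117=-95.43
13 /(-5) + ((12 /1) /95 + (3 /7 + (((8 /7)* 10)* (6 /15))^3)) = 609264 /6517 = 93.49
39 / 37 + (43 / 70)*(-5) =-1045 / 518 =-2.02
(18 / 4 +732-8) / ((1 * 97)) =1457 / 194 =7.51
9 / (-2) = -9 / 2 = -4.50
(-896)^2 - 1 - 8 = 802807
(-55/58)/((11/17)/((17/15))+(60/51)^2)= -3179/6554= -0.49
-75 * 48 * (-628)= 2260800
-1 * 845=-845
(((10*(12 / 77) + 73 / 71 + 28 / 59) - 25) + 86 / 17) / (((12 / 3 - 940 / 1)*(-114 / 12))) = -23139938 / 12189600423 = -0.00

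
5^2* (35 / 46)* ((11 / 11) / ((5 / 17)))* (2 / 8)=2975 / 184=16.17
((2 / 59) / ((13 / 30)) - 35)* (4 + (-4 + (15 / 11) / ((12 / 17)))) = -206975 / 3068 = -67.46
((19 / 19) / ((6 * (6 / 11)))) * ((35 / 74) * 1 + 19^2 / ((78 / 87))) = 123.18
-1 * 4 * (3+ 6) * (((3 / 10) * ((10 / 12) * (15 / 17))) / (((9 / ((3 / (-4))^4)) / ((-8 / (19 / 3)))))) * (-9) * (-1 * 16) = 32805 / 646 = 50.78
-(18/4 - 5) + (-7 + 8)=3/2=1.50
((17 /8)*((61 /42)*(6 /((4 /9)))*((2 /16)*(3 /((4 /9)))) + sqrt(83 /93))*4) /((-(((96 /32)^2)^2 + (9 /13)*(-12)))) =-121329 /62720-221*sqrt(7719) /175770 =-2.04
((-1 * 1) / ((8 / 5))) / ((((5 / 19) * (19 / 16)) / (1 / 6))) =-1 / 3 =-0.33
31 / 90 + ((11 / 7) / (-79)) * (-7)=3439 / 7110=0.48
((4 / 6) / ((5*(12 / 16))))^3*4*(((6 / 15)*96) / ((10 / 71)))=6.13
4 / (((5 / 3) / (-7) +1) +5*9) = 84 / 961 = 0.09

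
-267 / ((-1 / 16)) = 4272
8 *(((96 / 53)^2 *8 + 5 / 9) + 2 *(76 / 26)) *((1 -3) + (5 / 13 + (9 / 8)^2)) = -1040821349 / 11393304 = -91.35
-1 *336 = -336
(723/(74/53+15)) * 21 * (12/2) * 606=2925885564/869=3366956.92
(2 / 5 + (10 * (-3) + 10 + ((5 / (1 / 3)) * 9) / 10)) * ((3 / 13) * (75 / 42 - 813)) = 2078331 / 1820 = 1141.94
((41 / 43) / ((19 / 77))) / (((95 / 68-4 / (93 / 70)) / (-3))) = 59894604 / 8337485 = 7.18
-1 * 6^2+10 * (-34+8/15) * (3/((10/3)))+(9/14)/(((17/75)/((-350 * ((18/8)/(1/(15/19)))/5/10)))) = -4812249/12920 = -372.47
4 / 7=0.57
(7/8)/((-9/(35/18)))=-245/1296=-0.19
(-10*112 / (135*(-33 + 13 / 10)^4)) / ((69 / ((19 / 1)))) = -42560000 / 18812646882423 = -0.00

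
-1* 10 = -10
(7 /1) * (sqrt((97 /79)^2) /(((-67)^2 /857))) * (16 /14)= 665032 /354631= 1.88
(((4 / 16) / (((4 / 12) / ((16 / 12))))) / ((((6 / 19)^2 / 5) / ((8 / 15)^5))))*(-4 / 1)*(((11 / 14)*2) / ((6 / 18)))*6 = -260243456 / 1063125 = -244.79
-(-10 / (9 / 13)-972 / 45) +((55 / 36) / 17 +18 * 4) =110297 / 1020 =108.13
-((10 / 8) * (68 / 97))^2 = -7225 / 9409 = -0.77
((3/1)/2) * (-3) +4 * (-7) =-65/2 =-32.50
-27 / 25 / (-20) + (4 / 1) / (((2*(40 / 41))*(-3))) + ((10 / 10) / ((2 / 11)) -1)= 2903 / 750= 3.87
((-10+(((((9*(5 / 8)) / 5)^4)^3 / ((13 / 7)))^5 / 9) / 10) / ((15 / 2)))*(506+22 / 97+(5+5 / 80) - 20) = -40826793361793086793254159294418119019494293465146087538908270111137 / 66232166501889230127582284456300178633834231569535445998187315200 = -616.42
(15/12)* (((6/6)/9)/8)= 5/288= 0.02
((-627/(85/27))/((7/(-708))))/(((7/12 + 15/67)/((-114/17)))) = -1692703008/10115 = -167345.82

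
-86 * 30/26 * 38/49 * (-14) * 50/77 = 4902000/7007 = 699.59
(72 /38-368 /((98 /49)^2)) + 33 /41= -69565 /779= -89.30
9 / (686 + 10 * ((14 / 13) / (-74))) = 0.01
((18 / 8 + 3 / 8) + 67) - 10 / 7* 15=2699 / 56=48.20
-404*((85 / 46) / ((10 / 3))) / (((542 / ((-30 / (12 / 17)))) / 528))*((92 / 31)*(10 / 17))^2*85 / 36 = 17376040000 / 260431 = 66720.32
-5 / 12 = -0.42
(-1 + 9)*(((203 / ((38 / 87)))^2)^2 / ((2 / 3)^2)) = 839845270286.08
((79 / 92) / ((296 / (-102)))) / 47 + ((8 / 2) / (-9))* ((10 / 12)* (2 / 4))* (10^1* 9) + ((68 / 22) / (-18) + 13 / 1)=-243580631 / 63355248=-3.84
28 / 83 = 0.34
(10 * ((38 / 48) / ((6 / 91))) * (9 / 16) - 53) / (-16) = -1861 / 2048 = -0.91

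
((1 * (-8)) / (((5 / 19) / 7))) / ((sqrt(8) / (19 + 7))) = -6916 * sqrt(2) / 5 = -1956.14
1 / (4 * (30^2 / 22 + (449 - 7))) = 11 / 21248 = 0.00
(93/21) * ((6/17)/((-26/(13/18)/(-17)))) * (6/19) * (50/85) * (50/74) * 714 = 46500/703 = 66.15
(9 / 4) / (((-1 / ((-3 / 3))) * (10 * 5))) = 9 / 200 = 0.04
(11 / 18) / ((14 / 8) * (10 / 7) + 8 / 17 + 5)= 187 / 2439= 0.08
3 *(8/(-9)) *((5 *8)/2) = -160/3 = -53.33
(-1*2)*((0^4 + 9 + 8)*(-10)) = 340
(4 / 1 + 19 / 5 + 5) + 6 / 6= 69 / 5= 13.80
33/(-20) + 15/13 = -129/260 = -0.50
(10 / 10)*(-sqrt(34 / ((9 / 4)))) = -2*sqrt(34) / 3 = -3.89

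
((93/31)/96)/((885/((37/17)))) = 37/481440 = 0.00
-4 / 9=-0.44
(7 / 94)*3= 21 / 94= 0.22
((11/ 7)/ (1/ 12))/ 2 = 66/ 7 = 9.43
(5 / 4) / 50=1 / 40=0.02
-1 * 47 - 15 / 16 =-767 / 16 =-47.94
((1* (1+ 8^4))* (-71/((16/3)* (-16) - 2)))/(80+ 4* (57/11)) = 9599271/290296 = 33.07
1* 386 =386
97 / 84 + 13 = 1189 / 84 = 14.15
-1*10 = -10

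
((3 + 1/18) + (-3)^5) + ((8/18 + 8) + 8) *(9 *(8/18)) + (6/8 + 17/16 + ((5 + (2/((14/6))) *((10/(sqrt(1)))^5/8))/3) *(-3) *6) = -64488.07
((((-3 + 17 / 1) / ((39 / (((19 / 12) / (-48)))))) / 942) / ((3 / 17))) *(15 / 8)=-11305 / 84644352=-0.00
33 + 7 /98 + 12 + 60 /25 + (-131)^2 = 1204593 /70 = 17208.47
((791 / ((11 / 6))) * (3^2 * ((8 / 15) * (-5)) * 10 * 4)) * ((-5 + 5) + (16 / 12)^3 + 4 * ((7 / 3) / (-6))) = -1012480 / 3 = -337493.33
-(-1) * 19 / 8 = 19 / 8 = 2.38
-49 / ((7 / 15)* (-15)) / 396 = 7 / 396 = 0.02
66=66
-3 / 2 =-1.50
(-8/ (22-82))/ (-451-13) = -1/ 3480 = -0.00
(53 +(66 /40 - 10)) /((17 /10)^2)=4465 /289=15.45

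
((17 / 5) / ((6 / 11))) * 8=49.87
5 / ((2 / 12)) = 30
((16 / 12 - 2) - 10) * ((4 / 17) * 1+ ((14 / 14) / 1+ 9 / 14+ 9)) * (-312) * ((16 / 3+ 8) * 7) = 57441280 / 17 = 3378898.82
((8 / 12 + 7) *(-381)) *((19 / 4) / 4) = -3468.69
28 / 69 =0.41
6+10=16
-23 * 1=-23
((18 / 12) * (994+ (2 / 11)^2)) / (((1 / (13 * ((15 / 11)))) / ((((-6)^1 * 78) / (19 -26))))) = 16464855420 / 9317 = 1767184.22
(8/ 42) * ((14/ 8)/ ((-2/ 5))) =-5/ 6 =-0.83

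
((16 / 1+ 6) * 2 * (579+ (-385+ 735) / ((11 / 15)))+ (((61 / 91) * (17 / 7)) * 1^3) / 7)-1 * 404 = 205436085 / 4459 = 46072.23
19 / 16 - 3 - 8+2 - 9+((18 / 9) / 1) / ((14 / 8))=-1755 / 112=-15.67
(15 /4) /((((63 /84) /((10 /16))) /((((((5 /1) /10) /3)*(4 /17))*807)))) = 6725 /68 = 98.90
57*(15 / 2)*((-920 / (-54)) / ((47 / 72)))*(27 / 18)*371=291828600 / 47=6209119.15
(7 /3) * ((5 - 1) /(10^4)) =7 /7500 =0.00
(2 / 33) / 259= 2 / 8547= 0.00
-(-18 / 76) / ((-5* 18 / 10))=-1 / 38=-0.03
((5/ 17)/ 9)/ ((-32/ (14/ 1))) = -35/ 2448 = -0.01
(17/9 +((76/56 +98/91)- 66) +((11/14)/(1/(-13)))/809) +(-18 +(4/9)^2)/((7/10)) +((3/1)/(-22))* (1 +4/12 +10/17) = -97442288512/1115106993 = -87.38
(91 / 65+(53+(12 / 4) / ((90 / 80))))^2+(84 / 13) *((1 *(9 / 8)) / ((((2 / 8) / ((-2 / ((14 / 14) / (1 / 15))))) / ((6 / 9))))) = 3254.02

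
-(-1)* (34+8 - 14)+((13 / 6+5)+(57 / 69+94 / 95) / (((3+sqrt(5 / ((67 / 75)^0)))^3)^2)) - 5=633547 / 18240 - 35703* sqrt(5) / 17480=30.17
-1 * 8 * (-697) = 5576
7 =7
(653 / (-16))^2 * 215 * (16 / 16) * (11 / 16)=1008457285 / 4096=246205.39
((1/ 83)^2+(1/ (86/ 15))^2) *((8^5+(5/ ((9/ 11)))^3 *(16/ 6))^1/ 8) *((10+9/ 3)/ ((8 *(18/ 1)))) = 184735440248671/ 16045910384832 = 11.51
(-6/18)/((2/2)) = -1/3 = -0.33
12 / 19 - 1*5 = -83 / 19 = -4.37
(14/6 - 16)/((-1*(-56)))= -41/168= -0.24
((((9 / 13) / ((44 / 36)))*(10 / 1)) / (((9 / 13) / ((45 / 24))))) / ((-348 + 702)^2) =75 / 612656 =0.00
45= 45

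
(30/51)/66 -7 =-6.99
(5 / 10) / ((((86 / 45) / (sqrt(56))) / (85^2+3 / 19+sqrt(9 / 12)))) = 14147.43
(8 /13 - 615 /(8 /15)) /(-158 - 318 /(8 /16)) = 119861 /82576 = 1.45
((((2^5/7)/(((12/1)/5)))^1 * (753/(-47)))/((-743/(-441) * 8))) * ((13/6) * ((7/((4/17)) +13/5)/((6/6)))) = -44334381/279368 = -158.70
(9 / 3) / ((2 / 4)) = 6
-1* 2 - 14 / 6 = -13 / 3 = -4.33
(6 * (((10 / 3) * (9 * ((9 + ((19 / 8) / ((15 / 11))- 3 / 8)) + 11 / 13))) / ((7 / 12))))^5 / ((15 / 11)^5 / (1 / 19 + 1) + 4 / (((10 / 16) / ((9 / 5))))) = 5537079833840330388635172284006400 / 178661357911312003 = 30992039345122140.41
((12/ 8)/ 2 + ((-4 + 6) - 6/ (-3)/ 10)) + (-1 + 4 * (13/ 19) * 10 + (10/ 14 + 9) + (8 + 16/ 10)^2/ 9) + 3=695227/ 13300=52.27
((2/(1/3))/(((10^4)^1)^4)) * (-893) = -2679/5000000000000000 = -0.00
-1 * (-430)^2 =-184900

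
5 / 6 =0.83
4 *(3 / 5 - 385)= -7688 / 5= -1537.60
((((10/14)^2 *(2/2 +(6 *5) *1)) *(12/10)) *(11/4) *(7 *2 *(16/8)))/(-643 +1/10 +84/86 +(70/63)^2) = -356310900/156206309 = -2.28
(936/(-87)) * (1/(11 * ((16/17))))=-663/638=-1.04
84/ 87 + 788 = 22880/ 29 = 788.97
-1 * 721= -721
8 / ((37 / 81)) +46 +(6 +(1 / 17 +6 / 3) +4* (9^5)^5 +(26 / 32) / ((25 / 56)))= 90311566851635055667299632389 / 31450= 2871591950767410355081069.00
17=17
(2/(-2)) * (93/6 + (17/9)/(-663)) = -10879/702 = -15.50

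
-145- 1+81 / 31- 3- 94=-7452 / 31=-240.39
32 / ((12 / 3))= 8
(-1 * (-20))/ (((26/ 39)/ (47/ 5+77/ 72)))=3769/ 12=314.08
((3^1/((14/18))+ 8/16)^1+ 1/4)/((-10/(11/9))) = -0.56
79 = 79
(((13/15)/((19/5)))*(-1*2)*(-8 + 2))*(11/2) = 286/19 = 15.05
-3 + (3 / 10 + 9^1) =63 / 10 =6.30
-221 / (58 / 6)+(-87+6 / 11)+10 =-31682 / 319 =-99.32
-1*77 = -77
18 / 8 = 9 / 4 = 2.25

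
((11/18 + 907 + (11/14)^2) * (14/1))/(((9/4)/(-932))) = -2986342360/567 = -5266917.74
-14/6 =-7/3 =-2.33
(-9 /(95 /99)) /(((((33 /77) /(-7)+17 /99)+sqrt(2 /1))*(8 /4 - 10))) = -289590147 /4443825070+20967191091*sqrt(2) /35550600560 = 0.77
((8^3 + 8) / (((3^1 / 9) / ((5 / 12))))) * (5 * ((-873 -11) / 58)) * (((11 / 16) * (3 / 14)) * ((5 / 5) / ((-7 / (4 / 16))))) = 11851125 / 45472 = 260.62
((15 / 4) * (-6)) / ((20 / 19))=-171 / 8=-21.38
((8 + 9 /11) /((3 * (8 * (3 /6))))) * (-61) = -5917 /132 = -44.83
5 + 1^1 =6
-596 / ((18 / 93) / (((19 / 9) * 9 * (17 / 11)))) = -2983874 / 33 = -90420.42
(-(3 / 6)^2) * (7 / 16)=-7 / 64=-0.11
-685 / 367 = -1.87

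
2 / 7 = 0.29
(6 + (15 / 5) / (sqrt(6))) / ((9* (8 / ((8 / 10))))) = 0.08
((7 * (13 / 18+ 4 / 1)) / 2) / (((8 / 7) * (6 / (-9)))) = -4165 / 192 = -21.69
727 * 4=2908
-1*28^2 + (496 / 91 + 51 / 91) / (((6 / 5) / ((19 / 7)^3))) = -128066587 / 187278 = -683.83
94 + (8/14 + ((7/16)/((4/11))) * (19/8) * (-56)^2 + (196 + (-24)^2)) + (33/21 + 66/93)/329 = 5612891023/571144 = 9827.45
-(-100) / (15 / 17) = 340 / 3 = 113.33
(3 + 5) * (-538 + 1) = -4296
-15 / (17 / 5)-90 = -94.41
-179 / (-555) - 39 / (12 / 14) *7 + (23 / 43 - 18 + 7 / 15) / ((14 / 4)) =-107928949 / 334110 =-323.03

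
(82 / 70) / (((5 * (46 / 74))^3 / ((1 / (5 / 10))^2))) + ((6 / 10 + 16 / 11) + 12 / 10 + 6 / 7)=2498923137 / 585536875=4.27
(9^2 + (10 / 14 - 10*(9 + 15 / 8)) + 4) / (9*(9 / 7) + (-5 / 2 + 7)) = -43 / 30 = -1.43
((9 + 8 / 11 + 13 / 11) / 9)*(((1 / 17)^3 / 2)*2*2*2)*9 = 480 / 54043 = 0.01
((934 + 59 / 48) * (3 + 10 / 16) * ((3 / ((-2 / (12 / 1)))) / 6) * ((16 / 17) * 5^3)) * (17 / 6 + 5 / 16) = -24572211125 / 6528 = -3764125.48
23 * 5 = 115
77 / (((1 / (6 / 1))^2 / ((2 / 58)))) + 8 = 3004 / 29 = 103.59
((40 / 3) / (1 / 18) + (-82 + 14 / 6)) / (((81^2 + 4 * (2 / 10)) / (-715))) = -17.47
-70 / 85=-14 / 17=-0.82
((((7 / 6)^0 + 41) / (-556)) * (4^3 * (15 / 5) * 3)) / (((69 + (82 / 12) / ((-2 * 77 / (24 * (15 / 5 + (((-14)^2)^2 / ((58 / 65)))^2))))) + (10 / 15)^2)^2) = -2054330165476512 / 183954115930916034110428032621739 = -0.00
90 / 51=30 / 17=1.76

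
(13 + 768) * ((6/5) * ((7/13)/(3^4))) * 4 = 24.92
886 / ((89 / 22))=19492 / 89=219.01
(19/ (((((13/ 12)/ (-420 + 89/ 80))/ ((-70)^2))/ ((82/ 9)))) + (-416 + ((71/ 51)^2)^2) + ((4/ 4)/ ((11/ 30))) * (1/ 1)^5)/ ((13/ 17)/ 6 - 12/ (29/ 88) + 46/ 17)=18403549605582584530/ 1884218976783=9767203.19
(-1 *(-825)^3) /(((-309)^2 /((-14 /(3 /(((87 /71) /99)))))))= -339.69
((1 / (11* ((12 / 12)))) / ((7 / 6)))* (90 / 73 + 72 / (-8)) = -486 / 803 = -0.61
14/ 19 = 0.74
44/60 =11/15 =0.73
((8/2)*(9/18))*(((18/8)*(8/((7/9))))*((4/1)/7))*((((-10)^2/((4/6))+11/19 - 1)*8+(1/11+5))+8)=327670272/10241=31995.93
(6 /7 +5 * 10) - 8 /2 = 328 /7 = 46.86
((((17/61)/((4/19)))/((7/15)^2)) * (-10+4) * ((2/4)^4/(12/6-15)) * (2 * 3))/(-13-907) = -130815/114395008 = -0.00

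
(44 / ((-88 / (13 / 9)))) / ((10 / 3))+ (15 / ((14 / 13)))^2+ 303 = 730279 / 1470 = 496.79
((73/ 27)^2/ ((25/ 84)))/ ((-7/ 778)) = -16583848/ 6075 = -2729.85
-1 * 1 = -1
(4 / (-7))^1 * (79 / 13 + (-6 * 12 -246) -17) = 187.96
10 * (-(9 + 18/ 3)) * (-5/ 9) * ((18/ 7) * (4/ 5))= 1200/ 7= 171.43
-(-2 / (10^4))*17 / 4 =17 / 20000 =0.00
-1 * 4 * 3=-12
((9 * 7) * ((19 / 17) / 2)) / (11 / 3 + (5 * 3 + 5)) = 3591 / 2414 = 1.49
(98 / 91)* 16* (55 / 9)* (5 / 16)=3850 / 117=32.91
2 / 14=1 / 7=0.14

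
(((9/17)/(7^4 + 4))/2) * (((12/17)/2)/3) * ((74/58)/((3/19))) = 57/544765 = 0.00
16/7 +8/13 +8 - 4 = 628/91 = 6.90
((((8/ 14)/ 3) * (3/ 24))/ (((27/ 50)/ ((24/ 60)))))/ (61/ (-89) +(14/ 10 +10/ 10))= 4450/ 432621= 0.01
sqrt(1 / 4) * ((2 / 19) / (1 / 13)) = 13 / 19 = 0.68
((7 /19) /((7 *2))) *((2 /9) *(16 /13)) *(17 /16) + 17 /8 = 37927 /17784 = 2.13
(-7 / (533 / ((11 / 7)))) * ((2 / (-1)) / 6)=11 / 1599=0.01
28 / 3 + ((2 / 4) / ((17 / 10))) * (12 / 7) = 3512 / 357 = 9.84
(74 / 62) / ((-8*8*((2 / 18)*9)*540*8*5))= -37 / 42854400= -0.00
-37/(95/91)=-3367/95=-35.44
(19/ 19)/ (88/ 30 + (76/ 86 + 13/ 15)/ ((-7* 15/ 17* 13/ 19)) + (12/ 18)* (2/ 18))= 2641275/ 6849389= 0.39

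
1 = 1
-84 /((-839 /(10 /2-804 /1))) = -67116 /839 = -80.00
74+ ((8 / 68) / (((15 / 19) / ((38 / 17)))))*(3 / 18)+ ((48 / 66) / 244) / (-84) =9047281913 / 122168970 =74.06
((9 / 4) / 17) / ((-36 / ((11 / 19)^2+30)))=-10951 / 98192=-0.11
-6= -6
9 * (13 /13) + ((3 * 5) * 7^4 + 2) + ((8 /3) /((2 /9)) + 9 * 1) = 36047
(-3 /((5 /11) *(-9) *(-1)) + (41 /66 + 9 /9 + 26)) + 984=333593 /330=1010.89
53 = 53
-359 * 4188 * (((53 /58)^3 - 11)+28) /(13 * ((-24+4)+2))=434231167271 /3804684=114130.68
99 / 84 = 33 / 28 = 1.18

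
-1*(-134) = 134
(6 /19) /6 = 1 /19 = 0.05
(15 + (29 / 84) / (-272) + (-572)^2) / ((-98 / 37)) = -276606180751 / 2239104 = -123534.32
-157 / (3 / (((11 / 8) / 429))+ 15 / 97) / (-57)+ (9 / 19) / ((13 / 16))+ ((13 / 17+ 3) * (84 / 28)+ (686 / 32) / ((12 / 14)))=1350363384865 / 36604664928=36.89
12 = 12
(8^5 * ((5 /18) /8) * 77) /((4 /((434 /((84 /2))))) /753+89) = 6135162880 /6232617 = 984.36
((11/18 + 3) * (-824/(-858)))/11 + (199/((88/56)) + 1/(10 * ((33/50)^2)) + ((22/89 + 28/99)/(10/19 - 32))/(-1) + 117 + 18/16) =170623428713/695505096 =245.32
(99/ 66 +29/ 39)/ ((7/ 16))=5.13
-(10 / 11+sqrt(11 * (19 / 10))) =-sqrt(2090) / 10 - 10 / 11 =-5.48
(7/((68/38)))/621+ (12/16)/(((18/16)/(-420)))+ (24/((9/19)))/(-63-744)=-280.06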